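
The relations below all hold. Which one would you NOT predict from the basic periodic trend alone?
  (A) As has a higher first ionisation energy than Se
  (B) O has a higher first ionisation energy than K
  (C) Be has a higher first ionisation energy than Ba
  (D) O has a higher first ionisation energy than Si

(A)

The general trend: first ionisation energy increases across a period and decreases down a group.
(A) As (period 4, group 15) vs Se (period 4, group 16): the stated order contradicts the simple trend.
(B) O (period 2, group 16) vs K (period 4, group 1): the stated order agrees with the simple trend.
(C) Be (period 2, group 2) vs Ba (period 6, group 2): the stated order agrees with the simple trend.
(D) O (period 2, group 16) vs Si (period 3, group 14): the stated order agrees with the simple trend.
The exception is (A): Se (4p⁴) ionizes more easily than half-filled As (4p³).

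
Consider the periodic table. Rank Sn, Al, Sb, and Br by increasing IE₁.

Al is in period 3, group 13; Br is in period 4, group 17; Sn is in period 5, group 14; Sb is in period 5, group 15.
Across a period the outer electron is held more tightly (higher IE₁); down a group it sits in a higher shell, more shielded, and comes off more easily.
These span different periods and groups, so the two trends combine.
Sn > Al: the two effects oppose for this pair; the across-period effect wins (709 vs 578 kJ/mol).
Sb > Sn: both are in period 5; the period trend gives Sb the larger value.
Br > Sb: both effects reinforce here, so Br is clearly the higher of the two.
Tabulated first ionization energy (kJ/mol): Al 578, Br 1140, Sn 709, Sb 831.
So from lowest to highest: Al < Sn < Sb < Br.

Al < Sn < Sb < Br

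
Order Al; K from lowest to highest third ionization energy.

Al < K

The third ionization energy removes an electron from the +2 ion. For each element: Al²⁺ still has 1 valence electron; K²⁺ is already 1 electron into the core.
Pulling an electron out of a noble-gas core costs far more than removing a remaining valence electron, so K sits at the high end of IE_3.
Tabulated IE_3 (kJ/mol): Al 2745, K 4420.
Overall IE_3 order: Al < K.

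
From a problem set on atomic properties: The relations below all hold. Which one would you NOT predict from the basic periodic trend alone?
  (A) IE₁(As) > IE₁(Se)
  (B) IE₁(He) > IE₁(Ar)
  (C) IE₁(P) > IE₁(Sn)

(A)

The general trend: first ionization energy increases across a period and decreases down a group.
(A) As (period 4, group 15) vs Se (period 4, group 16): the stated order contradicts the simple trend.
(B) He (period 1, group 18) vs Ar (period 3, group 18): the stated order agrees with the simple trend.
(C) P (period 3, group 15) vs Sn (period 5, group 14): the stated order agrees with the simple trend.
The exception is (A): Se (4p⁴) ionizes more easily than half-filled As (4p³).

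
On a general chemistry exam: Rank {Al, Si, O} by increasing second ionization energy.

Si < Al < O

Consider each +1 ion: Al⁺ still has 2 valence electrons; Si⁺ still has 3 valence electrons; O⁺ still has 5 valence electrons.
All are still removing valence electrons, so compare the +1 ions as you would atoms: IE_2 generally rises across a period (higher Z_eff) and falls down a group (larger shell), subject to the usual subshell exceptions.
Valence configurations: Al⁺ [Ne]3s², Si⁺ [Ne]3s²3p¹, O⁺ [He]2s²2p³.
Si⁺ loses a lone 3p electron whereas Al⁺ must break into a filled 3s² pair, so IE_2(Al) > IE_2(Si) even though Si has the higher nuclear charge.
Approximate IE_2 values (kJ/mol): Al 1817, Si 1577, O 3388.
Putting it together, IE_2: Si < Al < O.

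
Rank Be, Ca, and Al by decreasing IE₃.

IE_3 is the cost of taking one more electron from the +2 cation: Be²⁺ is the bare [He] core; Ca²⁺ is the bare [Ar] core; Al²⁺ still has 1 valence electron.
Core electrons are held far more tightly than valence electrons, so Ca and Be top the IE_3 order.
The numbers (kJ/mol): Be 14849, Ca 4912, Al 2745.
Overall IE_3 order: Al < Ca < Be.

Be, Ca, Al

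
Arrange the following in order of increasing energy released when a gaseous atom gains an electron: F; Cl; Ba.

F is in period 2, group 17; Cl is in period 3, group 17; Ba is in period 6, group 2.
Atoms with high Z_eff and room in the valence shell (especially the halogens) have the most exothermic electron affinities.
Here both period and group differ, so the two effects have to be weighed against each other.
F > Ba: relative to Ba, both the across-period and down-group shifts push F's electron affinity up.
Cl > F: this pair runs against the simple trend — see the exception note.
Note the exception: Cl has a higher electron affinity than F, contrary to the simple trend — F's small 2p subshell makes the incoming electron feel strong e⁻–e⁻ repulsion, so Cl actually releases more energy on gaining an electron.
Approximate values (kJ/mol): F 328, Cl 349, Ba 14.
So from lowest to highest: Ba < F < Cl.

Ba < F < Cl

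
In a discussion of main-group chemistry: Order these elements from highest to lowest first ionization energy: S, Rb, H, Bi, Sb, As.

H > S > As > Sb > Bi > Rb

H is in period 1, group 1; S is in period 3, group 16; As is in period 4, group 15; Rb is in period 5, group 1; Sb is in period 5, group 15; Bi is in period 6, group 15.
First ionization energy rises across a period (greater Z_eff holds electrons more tightly) and falls down a group (valence electrons are farther from the nucleus).
Here both period and group differ, so the two effects have to be weighed against each other.
Bi > Rb: period and group pull opposite ways; the across-period shift dominates (703 vs 403 kJ/mol).
Sb > Bi: Sb sits above Bi in group 15, so the down-group effect alone puts Sb higher.
As > Sb: they share group 15; the group trend gives As the larger value.
S > As: relative to As, both the across-period and down-group shifts push S's first ionization energy up.
H > S: period and group pull opposite ways; the down-group shift dominates (1312 vs 1000 kJ/mol).
Approximate values (kJ/mol): H 1312, S 1000, As 947, Rb 403, Sb 831, Bi 703.
So from highest to lowest: H > S > As > Sb > Bi > Rb.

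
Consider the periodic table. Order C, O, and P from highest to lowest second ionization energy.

After 1 electron has been removed, what remains? C⁺ still has 3 valence electrons; O⁺ still has 5 valence electrons; P⁺ still has 4 valence electrons.
All are still removing valence electrons, so compare the +1 ions as you would atoms: IE_2 generally rises across a period (higher Z_eff) and falls down a group (larger shell), subject to the usual subshell exceptions.
Valence configurations: C⁺ [He]2s²2p¹, O⁺ [He]2s²2p³, P⁺ [Ne]3s²3p².
Approximate IE_2 values (kJ/mol): C 2353, O 3388, P 1907.
Hence IE_2: P < C < O.

O, C, P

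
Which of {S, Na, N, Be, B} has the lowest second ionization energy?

Be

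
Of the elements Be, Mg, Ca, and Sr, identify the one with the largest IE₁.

Be

Be is in period 2, group 2; Mg is in period 3, group 2; Ca is in period 4, group 2; Sr is in period 5, group 2.
IE₁ increases left→right with effective nuclear charge and decreases top→bottom as the valence shell moves farther out.
All are in group 2, so first ionization energy increases up the group.
The largest IE₁ among these belongs to Be.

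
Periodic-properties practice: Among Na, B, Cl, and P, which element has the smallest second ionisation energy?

P

The second ionization energy removes an electron from the +1 ion. For each element: Na⁺ is the bare [Ne] core; B⁺ still has 2 valence electrons; Cl⁺ still has 6 valence electrons; P⁺ still has 4 valence electrons.
Core electrons are held far more tightly than valence electrons, so Na tops the IE_2 order.
Valence configurations: B⁺ [He]2s², Cl⁺ [Ne]3s²3p⁴, P⁺ [Ne]3s²3p².
Approximate IE_2 values (kJ/mol): Na 4562, B 2427, Cl 2298, P 1907.
Hence IE_2: P < Cl < B < Na.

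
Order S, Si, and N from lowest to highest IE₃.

After 2 electrons have been removed, what remains? S²⁺ still has 4 valence electrons; Si²⁺ still has 2 valence electrons; N²⁺ still has 3 valence electrons.
All are still removing valence electrons, so compare the +2 ions as you would atoms: IE_3 generally rises across a period (higher Z_eff) and falls down a group (larger shell), subject to the usual subshell exceptions.
Valence configurations: S²⁺ [Ne]3s²3p², Si²⁺ [Ne]3s², N²⁺ [He]2s²2p¹.
Approximate IE_3 values (kJ/mol): S 3357, Si 3232, N 4578.
Overall IE_3 order: Si < S < N.

Si, S, N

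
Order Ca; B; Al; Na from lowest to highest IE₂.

After 1 electron has been removed, what remains? Ca⁺ still has 1 valence electron; B⁺ still has 2 valence electrons; Al⁺ still has 2 valence electrons; Na⁺ is the bare [Ne] core.
Core electrons are held far more tightly than valence electrons, so Na tops the IE_2 order.
Valence configurations: Ca⁺ [Ar]4s¹, B⁺ [He]2s², Al⁺ [Ne]3s².
The numbers (kJ/mol): Ca 1145, B 2427, Al 1817, Na 4562.
Overall IE_2 order: Ca < Al < B < Na.

Ca < Al < B < Na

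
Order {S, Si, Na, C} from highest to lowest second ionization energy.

Consider each +1 ion: S⁺ still has 5 valence electrons; Si⁺ still has 3 valence electrons; Na⁺ is the bare [Ne] core; C⁺ still has 3 valence electrons.
Core electrons are held far more tightly than valence electrons, so Na tops the IE_2 order.
Valence configurations: S⁺ [Ne]3s²3p³, Si⁺ [Ne]3s²3p¹, C⁺ [He]2s²2p¹.
Approximate IE_2 values (kJ/mol): S 2252, Si 1577, Na 4562, C 2353.
Putting it together, IE_2: Si < S < C < Na.

Na, C, S, Si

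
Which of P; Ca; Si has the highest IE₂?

P

The second ionization energy removes an electron from the +1 ion. For each element: P⁺ still has 4 valence electrons; Ca⁺ still has 1 valence electron; Si⁺ still has 3 valence electrons.
All are still removing valence electrons, so compare the +1 ions as you would atoms: IE_2 generally rises across a period (higher Z_eff) and falls down a group (larger shell), subject to the usual subshell exceptions.
Valence configurations: P⁺ [Ne]3s²3p², Ca⁺ [Ar]4s¹, Si⁺ [Ne]3s²3p¹.
Tabulated IE_2 (kJ/mol): P 1907, Ca 1145, Si 1577.
Hence IE_2: Ca < Si < P.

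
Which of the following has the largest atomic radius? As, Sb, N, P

Sb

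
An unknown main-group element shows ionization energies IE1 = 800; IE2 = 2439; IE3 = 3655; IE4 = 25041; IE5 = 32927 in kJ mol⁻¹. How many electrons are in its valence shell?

3

Look for the largest jump between consecutive ionization energies: IE4/IE3 ≈ 6.9, far larger than any earlier ratio.
That jump marks the point where a core electron is being removed. So the atom has 3 valence electrons.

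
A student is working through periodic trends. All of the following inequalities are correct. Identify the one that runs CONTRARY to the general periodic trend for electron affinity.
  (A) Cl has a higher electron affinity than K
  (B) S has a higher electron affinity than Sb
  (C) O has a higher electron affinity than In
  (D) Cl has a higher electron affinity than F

The general trend: electron affinity increases across a period and decreases down a group.
(A) Cl (period 3, group 17) vs K (period 4, group 1): the stated order agrees with the simple trend.
(B) S (period 3, group 16) vs Sb (period 5, group 15): the stated order agrees with the simple trend.
(C) O (period 2, group 16) vs In (period 5, group 13): the stated order agrees with the simple trend.
(D) Cl (period 3, group 17) vs F (period 2, group 17): the stated order contradicts the simple trend.
The exception is (D): F's small 2p subshell makes the incoming electron feel strong e⁻–e⁻ repulsion, so Cl actually releases more energy on gaining an electron.

(D)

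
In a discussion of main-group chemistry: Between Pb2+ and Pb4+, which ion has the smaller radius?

Pb4+

Both ions have Z = 82 protons, but Pb4+ has lost more electrons, so its remaining electrons feel a larger effective nuclear charge per electron and are pulled in more tightly.
Higher positive charge → smaller ion, so Pb2+ > Pb4+.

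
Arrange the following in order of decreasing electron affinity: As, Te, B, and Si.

Te > Si > As > B

B is in period 2, group 13; Si is in period 3, group 14; As is in period 4, group 15; Te is in period 5, group 16.
Adding an electron releases more energy for atoms nearer the top right (short of the noble gases).
These sit on a diagonal, where the across-period and down-group effects partly cancel.
As > B: period and group pull opposite ways; the across-period shift dominates (78 vs 27 kJ/mol).
Si > As: period and group pull opposite ways; the down-group shift dominates (134 vs 78 kJ/mol).
Te > Si: the two effects oppose for this pair; the across-period effect wins (190 vs 134 kJ/mol).
Tabulated electron affinity (kJ/mol): B 27, Si 134, As 78, Te 190.
So from highest to lowest: Te > Si > As > B.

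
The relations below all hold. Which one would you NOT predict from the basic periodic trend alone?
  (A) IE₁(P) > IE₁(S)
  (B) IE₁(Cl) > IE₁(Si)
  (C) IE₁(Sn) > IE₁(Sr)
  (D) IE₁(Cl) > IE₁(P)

(A)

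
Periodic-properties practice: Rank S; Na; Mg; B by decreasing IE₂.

The second ionization energy removes an electron from the +1 ion. For each element: S⁺ still has 5 valence electrons; Na⁺ is the bare [Ne] core; Mg⁺ still has 1 valence electron; B⁺ still has 2 valence electrons.
Breaking into a closed-shell core is much more expensive than removing a leftover valence electron — Na has the largest IE_2 here.
Valence configurations: S⁺ [Ne]3s²3p³, Mg⁺ [Ne]3s¹, B⁺ [He]2s².
The numbers (kJ/mol): S 2252, Na 4562, Mg 1451, B 2427.
Overall IE_2 order: Mg < S < B < Na.

Na > B > S > Mg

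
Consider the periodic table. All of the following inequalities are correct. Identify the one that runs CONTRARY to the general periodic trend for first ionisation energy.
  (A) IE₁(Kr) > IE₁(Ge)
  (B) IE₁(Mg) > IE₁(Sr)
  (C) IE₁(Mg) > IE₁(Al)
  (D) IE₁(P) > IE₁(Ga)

The general trend: first ionisation energy increases across a period and decreases down a group.
(A) Kr (period 4, group 18) vs Ge (period 4, group 14): the stated order agrees with the simple trend.
(B) Mg (period 3, group 2) vs Sr (period 5, group 2): the stated order agrees with the simple trend.
(C) Mg (period 3, group 2) vs Al (period 3, group 13): the stated order contradicts the simple trend.
(D) P (period 3, group 15) vs Ga (period 4, group 13): the stated order agrees with the simple trend.
The exception is (C): Al's single 3p electron is easier to remove than one from Mg's filled 3s².

(C)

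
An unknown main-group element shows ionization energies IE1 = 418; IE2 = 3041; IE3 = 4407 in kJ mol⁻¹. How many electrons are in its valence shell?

1

Look for the largest jump between consecutive ionization energies: IE2/IE1 ≈ 7.3, far larger than any earlier ratio.
That jump marks the point where a core electron is being removed. So the atom has 1 valence electron.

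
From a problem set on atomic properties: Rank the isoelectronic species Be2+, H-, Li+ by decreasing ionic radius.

All of these have 2 electrons, so size is governed by nuclear charge alone: the more protons, the stronger the pull on the same electron cloud, and the smaller the ion.
Nuclear charges: Be2+ (Z=4), Li+ (Z=3), H- (Z=1).
Largest to smallest: H- > Li+ > Be2+.

H-, Li+, Be2+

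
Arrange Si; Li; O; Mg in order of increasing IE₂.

Consider each +1 ion: Si⁺ still has 3 valence electrons; Li⁺ is the bare [He] core; O⁺ still has 5 valence electrons; Mg⁺ still has 1 valence electron.
Pulling an electron out of a noble-gas core costs far more than removing a remaining valence electron, so Li sits at the high end of IE_2.
Valence configurations: Si⁺ [Ne]3s²3p¹, O⁺ [He]2s²2p³, Mg⁺ [Ne]3s¹.
The numbers (kJ/mol): Si 1577, Li 7298, O 3388, Mg 1451.
So the second ionization energies run Mg < Si < O < Li.

Mg < Si < O < Li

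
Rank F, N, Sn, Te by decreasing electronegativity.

F, N, Te, Sn

N is in period 2, group 15; F is in period 2, group 17; Sn is in period 5, group 14; Te is in period 5, group 16.
EN rises left→right (higher Z_eff, smaller atoms) and falls top→bottom (larger, more shielded atoms).
Here both period and group differ, so the two effects have to be weighed against each other.
Te > Sn: both are in period 5; the period trend gives Te the larger value.
N > Te: period and group pull opposite ways; the down-group shift dominates (3.04 vs 2.10).
F > N: F lies to the right of N in period 2, so the across-period effect alone puts F higher.
For reference (Pauling): N 3.04, F 3.98, Sn 1.96, Te 2.10.
So from highest to lowest: F > N > Te > Sn.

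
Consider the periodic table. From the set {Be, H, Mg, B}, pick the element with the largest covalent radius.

H is in period 1, group 1; Be is in period 2, group 2; B is in period 2, group 13; Mg is in period 3, group 2.
Radius decreases left→right (rising Z_eff, same n) and increases top→bottom (higher n).
Here both period and group differ, so the two effects have to be weighed against each other.
B > H: the two effects oppose for this pair; the down-group effect wins (85 vs 32 pm).
Be > B: both are in period 2; the period trend gives Be the larger value.
Mg > Be: they share group 2; the group trend gives Mg the larger value.
Tabulated atomic radius (pm): H 32, Be 102, B 85, Mg 139.
The largest covalent radius among these belongs to Mg.

Mg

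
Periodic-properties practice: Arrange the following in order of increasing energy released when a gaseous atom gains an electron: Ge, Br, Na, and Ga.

Adding an electron releases more energy for atoms nearer the top right (short of the noble gases).
Neither a single period nor a single group — weigh both effects.
Na > Ga: period and group pull opposite ways; the down-group shift dominates (53 vs 29 kJ/mol).
Ge > Na: period and group pull opposite ways; the across-period shift dominates (119 vs 53 kJ/mol).
Br > Ge: both are in period 4; the period trend gives Br the larger value.
For reference (kJ/mol): Na 53, Ga 29, Ge 119, Br 325.
So from lowest to highest: Ga < Na < Ge < Br.

Ga, Na, Ge, Br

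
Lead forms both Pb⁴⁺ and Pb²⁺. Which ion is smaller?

Both ions have Z = 82 protons, but Pb⁴⁺ has lost more electrons, so its remaining electrons feel a larger effective nuclear charge per electron and are pulled in more tightly.
Higher positive charge → smaller ion, so Pb²⁺ > Pb⁴⁺.

Pb⁴⁺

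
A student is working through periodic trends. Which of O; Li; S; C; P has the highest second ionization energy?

After 1 electron has been removed, what remains? O⁺ still has 5 valence electrons; Li⁺ is the bare [He] core; S⁺ still has 5 valence electrons; C⁺ still has 3 valence electrons; P⁺ still has 4 valence electrons.
Core electrons are held far more tightly than valence electrons, so Li tops the IE_2 order.
Valence configurations: O⁺ [He]2s²2p³, S⁺ [Ne]3s²3p³, C⁺ [He]2s²2p¹, P⁺ [Ne]3s²3p².
Approximate IE_2 values (kJ/mol): O 3388, Li 7298, S 2252, C 2353, P 1907.
So the second ionization energies run P < S < C < O < Li.

Li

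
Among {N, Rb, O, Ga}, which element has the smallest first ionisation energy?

Rb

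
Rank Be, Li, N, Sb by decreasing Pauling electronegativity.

Li is in period 2, group 1; Be is in period 2, group 2; N is in period 2, group 15; Sb is in period 5, group 15.
Atoms toward the upper right of the periodic table pull bonding electrons most strongly.
Here both period and group differ, so the two effects have to be weighed against each other.
Be > Li: Be lies to the right of Li in period 2, so the across-period effect alone puts Be higher.
Sb > Be: the two effects oppose for this pair; the across-period effect wins (2.05 vs 1.57).
N > Sb: N sits above Sb in group 15, so the down-group effect alone puts N higher.
Tabulated electronegativity (Pauling): Li 0.98, Be 1.57, N 3.04, Sb 2.05.
So from highest to lowest: N > Sb > Be > Li.

N > Sb > Be > Li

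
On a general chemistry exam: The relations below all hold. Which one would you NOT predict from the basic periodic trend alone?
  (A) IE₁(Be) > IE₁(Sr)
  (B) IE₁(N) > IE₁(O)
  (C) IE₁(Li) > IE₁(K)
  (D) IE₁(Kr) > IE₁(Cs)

(B)

The general trend: IE₁ increases across a period and decreases down a group.
(A) Be (period 2, group 2) vs Sr (period 5, group 2): the stated order agrees with the simple trend.
(B) N (period 2, group 15) vs O (period 2, group 16): the stated order contradicts the simple trend.
(C) Li (period 2, group 1) vs K (period 4, group 1): the stated order agrees with the simple trend.
(D) Kr (period 4, group 18) vs Cs (period 6, group 1): the stated order agrees with the simple trend.
The exception is (B): pairing an electron in O's 2p⁴ costs repulsion energy, so O ionizes more easily than half-filled N (2p³).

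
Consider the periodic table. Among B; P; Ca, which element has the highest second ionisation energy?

B

The second ionization energy removes an electron from the +1 ion. For each element: B⁺ still has 2 valence electrons; P⁺ still has 4 valence electrons; Ca⁺ still has 1 valence electron.
All are still removing valence electrons, so compare the +1 ions as you would atoms: IE_2 generally rises across a period (higher Z_eff) and falls down a group (larger shell), subject to the usual subshell exceptions.
Valence configurations: B⁺ [He]2s², P⁺ [Ne]3s²3p², Ca⁺ [Ar]4s¹.
Tabulated IE_2 (kJ/mol): B 2427, P 1907, Ca 1145.
Hence IE_2: Ca < P < B.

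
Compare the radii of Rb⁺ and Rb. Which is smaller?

Forming Rb⁺ removes 1 electron from Rb. Fewer electrons for the same nuclear charge means less shielding and a higher Z_eff on the remaining electrons, and for main-group metals the entire outer shell is lost.
A cation is smaller than its parent atom: Rb⁺ < Rb.

Rb⁺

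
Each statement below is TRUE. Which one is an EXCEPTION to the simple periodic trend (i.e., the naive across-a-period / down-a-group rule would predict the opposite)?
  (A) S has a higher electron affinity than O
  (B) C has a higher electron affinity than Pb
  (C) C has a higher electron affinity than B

(A)

The general trend: electron affinity increases across a period and decreases down a group.
(A) S (period 3, group 16) vs O (period 2, group 16): the stated order contradicts the simple trend.
(B) C (period 2, group 14) vs Pb (period 6, group 14): the stated order agrees with the simple trend.
(C) C (period 2, group 14) vs B (period 2, group 13): the stated order agrees with the simple trend.
The exception is (A): the compact 2p subshell of O repels the added electron more than S's larger 3p does.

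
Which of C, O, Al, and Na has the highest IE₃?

Na

IE_3 is the cost of taking one more electron from the +2 cation: C²⁺ still has 2 valence electrons; O²⁺ still has 4 valence electrons; Al²⁺ still has 1 valence electron; Na²⁺ is already 1 electron into the core.
Pulling an electron out of a noble-gas core costs far more than removing a remaining valence electron, so Na sits at the high end of IE_3.
Valence configurations: C²⁺ [He]2s², O²⁺ [He]2s²2p², Al²⁺ [Ne]3s¹.
Approximate IE_3 values (kJ/mol): C 4620, O 5300, Al 2745, Na 6910.
So the third ionization energies run Al < C < O < Na.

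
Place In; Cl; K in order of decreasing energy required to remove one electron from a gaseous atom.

Cl > In > K

Cl is in period 3, group 17; K is in period 4, group 1; In is in period 5, group 13.
Across a period the outer electron is held more tightly (higher IE₁); down a group it sits in a higher shell, more shielded, and comes off more easily.
Here both period and group differ, so the two effects have to be weighed against each other.
In > K: period and group pull opposite ways; the across-period shift dominates (558 vs 419 kJ/mol).
Cl > In: both effects reinforce here, so Cl is clearly the higher of the two.
Tabulated first ionization energy (kJ/mol): Cl 1251, K 419, In 558.
So from highest to lowest: Cl > In > K.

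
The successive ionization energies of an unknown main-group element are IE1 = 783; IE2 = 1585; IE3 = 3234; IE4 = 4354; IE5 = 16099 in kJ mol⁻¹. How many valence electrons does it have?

4

Look for the largest jump between consecutive ionization energies: IE5/IE4 ≈ 3.7, far larger than any earlier ratio.
That jump marks the point where a core electron is being removed. So the atom has 4 valence electrons.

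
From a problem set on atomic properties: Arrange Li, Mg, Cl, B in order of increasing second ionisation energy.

Mg < Cl < B < Li

Consider each +1 ion: Li⁺ is the bare [He] core; Mg⁺ still has 1 valence electron; Cl⁺ still has 6 valence electrons; B⁺ still has 2 valence electrons.
Core electrons are held far more tightly than valence electrons, so Li tops the IE_2 order.
Valence configurations: Mg⁺ [Ne]3s¹, Cl⁺ [Ne]3s²3p⁴, B⁺ [He]2s².
The numbers (kJ/mol): Li 7298, Mg 1451, Cl 2298, B 2427.
Putting it together, IE_2: Mg < Cl < B < Li.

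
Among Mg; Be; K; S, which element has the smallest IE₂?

Mg

IE_2 is the cost of taking one more electron from the +1 cation: Mg⁺ still has 1 valence electron; Be⁺ still has 1 valence electron; K⁺ is the bare [Ar] core; S⁺ still has 5 valence electrons.
Pulling an electron out of a noble-gas core costs far more than removing a remaining valence electron, so K sits at the high end of IE_2.
Valence configurations: Mg⁺ [Ne]3s¹, Be⁺ [He]2s¹, S⁺ [Ne]3s²3p³.
The numbers (kJ/mol): Mg 1451, Be 1757, K 3052, S 2252.
So the second ionization energies run Mg < Be < S < K.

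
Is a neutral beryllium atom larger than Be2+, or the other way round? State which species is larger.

Forming Be2+ removes 2 electrons from Be. Fewer electrons for the same nuclear charge means less shielding and a higher Z_eff on the remaining electrons, and for main-group metals the entire outer shell is lost.
A cation is smaller than its parent atom: Be2+ < Be.

Be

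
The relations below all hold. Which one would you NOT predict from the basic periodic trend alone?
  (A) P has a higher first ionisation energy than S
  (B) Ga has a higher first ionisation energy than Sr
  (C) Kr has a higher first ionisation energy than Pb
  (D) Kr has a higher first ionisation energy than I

(A)

The general trend: first ionisation energy increases across a period and decreases down a group.
(A) P (period 3, group 15) vs S (period 3, group 16): the stated order contradicts the simple trend.
(B) Ga (period 4, group 13) vs Sr (period 5, group 2): the stated order agrees with the simple trend.
(C) Kr (period 4, group 18) vs Pb (period 6, group 14): the stated order agrees with the simple trend.
(D) Kr (period 4, group 18) vs I (period 5, group 17): the stated order agrees with the simple trend.
The exception is (A): S (3p⁴) ionizes more easily than half-filled P (3p³) because the paired 3p electron in S is pushed out by e⁻–e⁻ repulsion.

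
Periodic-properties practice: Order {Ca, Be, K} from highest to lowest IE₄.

Be, Ca, K

Consider each +3 ion: Ca³⁺ is already 1 electron into the core; Be³⁺ is already 1 electron into the core; K³⁺ is already 2 electrons into the core.
All of these are removing an electron from a noble-gas core or deeper; the smaller core (lower principal quantum number) is held far more tightly, and within a period the higher nuclear charge binds the same core more tightly.
Tabulated IE_4 (kJ/mol): Ca 6491, Be 21007, K 5877.
So the fourth ionization energies run K < Ca < Be.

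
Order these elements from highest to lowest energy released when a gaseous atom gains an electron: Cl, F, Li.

Cl, F, Li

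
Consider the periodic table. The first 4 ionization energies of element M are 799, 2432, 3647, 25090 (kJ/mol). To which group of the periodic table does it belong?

Look for the largest jump between consecutive ionization energies: IE4/IE3 ≈ 6.9, far larger than any earlier ratio.
That jump marks the point where a core electron is being removed. So the atom has 3 valence electrons.
A main-group element with 3 valence electrons is in group 13.

Group 13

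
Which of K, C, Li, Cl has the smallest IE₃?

Cl

After 2 electrons have been removed, what remains? K²⁺ is already 1 electron into the core; C²⁺ still has 2 valence electrons; Li²⁺ is already 1 electron into the core; Cl²⁺ still has 5 valence electrons.
Usually core removal costs more than valence removal, but here the competition is close: a tightly held n=2 valence electron can cost more to remove than an n=3 core electron, so the actual values have to decide it.
Valence configurations: C²⁺ [He]2s², Cl²⁺ [Ne]3s²3p³.
Approximate IE_3 values (kJ/mol): K 4420, C 4620, Li 11815, Cl 3822.
So the third ionization energies run Cl < K < C < Li.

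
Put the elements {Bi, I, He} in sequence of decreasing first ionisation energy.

He > I > Bi

He is in period 1, group 18; I is in period 5, group 17; Bi is in period 6, group 15.
IE₁ increases left→right with effective nuclear charge and decreases top→bottom as the valence shell moves farther out.
These span different periods and groups, so the two trends combine.
I > Bi: both effects reinforce here, so I is clearly the higher of the two.
He > I: relative to I, both the across-period and down-group shifts push He's first ionization energy up.
Tabulated first ionization energy (kJ/mol): He 2372, I 1008, Bi 703.
So from highest to lowest: He > I > Bi.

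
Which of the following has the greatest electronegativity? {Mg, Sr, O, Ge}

O

O is in period 2, group 16; Mg is in period 3, group 2; Ge is in period 4, group 14; Sr is in period 5, group 2.
Electronegativity increases across a period and decreases down a group, tracking effective nuclear charge and atomic size.
Neither a single period nor a single group — weigh both effects.
Mg > Sr: Mg sits above Sr in group 2, so the down-group effect alone puts Mg higher.
Ge > Mg: period and group pull opposite ways; the across-period shift dominates (2.01 vs 1.31).
O > Ge: relative to Ge, both the across-period and down-group shifts push O's electronegativity up.
Approximate values (Pauling): O 3.44, Mg 1.31, Ge 2.01, Sr 0.95.
The greatest electronegativity among these belongs to O.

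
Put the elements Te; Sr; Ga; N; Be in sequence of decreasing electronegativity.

N > Te > Ga > Be > Sr

Be is in period 2, group 2; N is in period 2, group 15; Ga is in period 4, group 13; Sr is in period 5, group 2; Te is in period 5, group 16.
EN rises left→right (higher Z_eff, smaller atoms) and falls top→bottom (larger, more shielded atoms).
These span different periods and groups, so the two trends combine.
Be > Sr: they share group 2; the group trend gives Be the larger value.
Ga > Be: the two effects oppose for this pair; the across-period effect wins (1.81 vs 1.57).
Te > Ga: the two effects oppose for this pair; the across-period effect wins (2.10 vs 1.81).
N > Te: period and group pull opposite ways; the down-group shift dominates (3.04 vs 2.10).
Tabulated electronegativity (Pauling): Be 1.57, N 3.04, Ga 1.81, Sr 0.95, Te 2.10.
So from highest to lowest: N > Te > Ga > Be > Sr.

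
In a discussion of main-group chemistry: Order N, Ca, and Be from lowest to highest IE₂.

Ca, Be, N

The second ionization energy removes an electron from the +1 ion. For each element: N⁺ still has 4 valence electrons; Ca⁺ still has 1 valence electron; Be⁺ still has 1 valence electron.
All are still removing valence electrons, so compare the +1 ions as you would atoms: IE_2 generally rises across a period (higher Z_eff) and falls down a group (larger shell), subject to the usual subshell exceptions.
Valence configurations: N⁺ [He]2s²2p², Ca⁺ [Ar]4s¹, Be⁺ [He]2s¹.
Tabulated IE_2 (kJ/mol): N 2856, Ca 1145, Be 1757.
So the second ionization energies run Ca < Be < N.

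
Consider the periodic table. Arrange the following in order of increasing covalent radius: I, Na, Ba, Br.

Radius decreases left→right (rising Z_eff, same n) and increases top→bottom (higher n).
Neither a single period nor a single group — weigh both effects.
I > Br: I sits below Br in group 17, so the down-group effect alone puts I larger.
Na > I: period and group pull opposite ways; the across-period shift dominates (155 vs 133 pm).
Ba > Na: the two effects oppose for this pair; the down-group effect wins (196 vs 155 pm).
Tabulated atomic radius (pm): Na 155, Br 114, I 133, Ba 196.
So from smallest to largest: Br < I < Na < Ba.

Br < I < Na < Ba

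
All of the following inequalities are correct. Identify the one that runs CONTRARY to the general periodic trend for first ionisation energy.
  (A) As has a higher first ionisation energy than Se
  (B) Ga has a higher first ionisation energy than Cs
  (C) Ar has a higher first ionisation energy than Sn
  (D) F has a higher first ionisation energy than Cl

The general trend: first ionisation energy increases across a period and decreases down a group.
(A) As (period 4, group 15) vs Se (period 4, group 16): the stated order contradicts the simple trend.
(B) Ga (period 4, group 13) vs Cs (period 6, group 1): the stated order agrees with the simple trend.
(C) Ar (period 3, group 18) vs Sn (period 5, group 14): the stated order agrees with the simple trend.
(D) F (period 2, group 17) vs Cl (period 3, group 17): the stated order agrees with the simple trend.
The exception is (A): Se (4p⁴) ionizes more easily than half-filled As (4p³).

(A)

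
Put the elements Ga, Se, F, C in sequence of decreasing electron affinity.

C is in period 2, group 14; F is in period 2, group 17; Ga is in period 4, group 13; Se is in period 4, group 16.
Electron affinity generally becomes more exothermic across a period toward the halogens and less exothermic down a group.
These span different periods and groups, so the two trends combine.
C > Ga: relative to Ga, both the across-period and down-group shifts push C's electron affinity up.
Se > C: the two effects oppose for this pair; the across-period effect wins (195 vs 122 kJ/mol).
F > Se: relative to Se, both the across-period and down-group shifts push F's electron affinity up.
Tabulated electron affinity (kJ/mol): C 122, F 328, Ga 29, Se 195.
So from highest to lowest: F > Se > C > Ga.

F > Se > C > Ga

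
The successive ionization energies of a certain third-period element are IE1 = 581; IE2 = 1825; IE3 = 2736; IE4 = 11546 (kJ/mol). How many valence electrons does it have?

3

Look for the largest jump between consecutive ionization energies: IE4/IE3 ≈ 4.2, far larger than any earlier ratio.
That jump marks the point where a core electron is being removed. So the atom has 3 valence electrons.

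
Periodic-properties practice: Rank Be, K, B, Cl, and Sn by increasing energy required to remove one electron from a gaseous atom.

K < Sn < B < Be < Cl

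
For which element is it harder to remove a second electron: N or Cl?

N

Consider each +1 ion: N⁺ still has 4 valence electrons; Cl⁺ still has 6 valence electrons.
All are still removing valence electrons, so compare the +1 ions as you would atoms: IE_2 generally rises across a period (higher Z_eff) and falls down a group (larger shell), subject to the usual subshell exceptions.
Valence configurations: N⁺ [He]2s²2p², Cl⁺ [Ne]3s²3p⁴.
Tabulated IE_2 (kJ/mol): N 2856, Cl 2298.
So the second ionization energies run Cl < N.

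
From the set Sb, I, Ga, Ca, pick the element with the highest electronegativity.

EN rises left→right (higher Z_eff, smaller atoms) and falls top→bottom (larger, more shielded atoms).
Here both period and group differ, so the two effects have to be weighed against each other.
Ga > Ca: Ga lies to the right of Ca in period 4, so the across-period effect alone puts Ga higher.
Sb > Ga: period and group pull opposite ways; the across-period shift dominates (2.05 vs 1.81).
I > Sb: both are in period 5; the period trend gives I the larger value.
Tabulated electronegativity (Pauling): Ca 1.00, Ga 1.81, Sb 2.05, I 2.66.
The highest electronegativity among these belongs to I.

I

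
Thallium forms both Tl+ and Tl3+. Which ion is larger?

Both ions have Z = 81 protons, but Tl3+ has lost more electrons, so its remaining electrons feel a larger effective nuclear charge per electron and are pulled in more tightly.
Higher positive charge → smaller ion, so Tl+ > Tl3+.

Tl+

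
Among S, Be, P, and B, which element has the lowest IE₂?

Be

After 1 electron has been removed, what remains? S⁺ still has 5 valence electrons; Be⁺ still has 1 valence electron; P⁺ still has 4 valence electrons; B⁺ still has 2 valence electrons.
All are still removing valence electrons, so compare the +1 ions as you would atoms: IE_2 generally rises across a period (higher Z_eff) and falls down a group (larger shell), subject to the usual subshell exceptions.
Valence configurations: S⁺ [Ne]3s²3p³, Be⁺ [He]2s¹, P⁺ [Ne]3s²3p², B⁺ [He]2s².
Approximate IE_2 values (kJ/mol): S 2252, Be 1757, P 1907, B 2427.
Hence IE_2: Be < P < S < B.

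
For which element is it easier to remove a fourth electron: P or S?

S

IE_4 is the cost of taking one more electron from the +3 cation: P³⁺ still has 2 valence electrons; S³⁺ still has 3 valence electrons.
All are still removing valence electrons, so compare the +3 ions as you would atoms: IE_4 generally rises across a period (higher Z_eff) and falls down a group (larger shell), subject to the usual subshell exceptions.
Valence configurations: P³⁺ [Ne]3s², S³⁺ [Ne]3s²3p¹.
S³⁺ loses a lone 3p electron whereas P³⁺ must break into a filled 3s² pair, so IE_4(P) > IE_4(S) even though S has the higher nuclear charge.
Tabulated IE_4 (kJ/mol): P 4964, S 4556.
Putting it together, IE_4: S < P.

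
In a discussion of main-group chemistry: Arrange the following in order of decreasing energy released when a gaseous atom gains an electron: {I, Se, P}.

I > Se > P

P is in period 3, group 15; Se is in period 4, group 16; I is in period 5, group 17.
EA tends to increase across a period and decrease down a group, though the pattern is less regular than for IE or radius.
A diagonal step moves right (one effect) and down (the opposite effect) at once.
Se > P: period and group pull opposite ways; the across-period shift dominates (195 vs 72 kJ/mol).
I > Se: period and group pull opposite ways; the across-period shift dominates (295 vs 195 kJ/mol).
Approximate values (kJ/mol): P 72, Se 195, I 295.
So from highest to lowest: I > Se > P.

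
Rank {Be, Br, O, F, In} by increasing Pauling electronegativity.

Be is in period 2, group 2; O is in period 2, group 16; F is in period 2, group 17; Br is in period 4, group 17; In is in period 5, group 13.
Smaller atoms with higher effective nuclear charge are more electronegative.
These span different periods and groups, so the two trends combine.
In > Be: the two effects oppose for this pair; the across-period effect wins (1.78 vs 1.57).
Br > In: relative to In, both the across-period and down-group shifts push Br's electronegativity up.
O > Br: period and group pull opposite ways; the down-group shift dominates (3.44 vs 2.96).
F > O: F lies to the right of O in period 2, so the across-period effect alone puts F higher.
For reference (Pauling): Be 1.57, O 3.44, F 3.98, Br 2.96, In 1.78.
So from lowest to highest: Be < In < Br < O < F.

Be, In, Br, O, F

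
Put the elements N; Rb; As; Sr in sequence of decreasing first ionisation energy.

N > As > Sr > Rb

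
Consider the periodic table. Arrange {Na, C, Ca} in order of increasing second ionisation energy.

Ca < C < Na

IE_2 is the cost of taking one more electron from the +1 cation: Na⁺ is the bare [Ne] core; C⁺ still has 3 valence electrons; Ca⁺ still has 1 valence electron.
Pulling an electron out of a noble-gas core costs far more than removing a remaining valence electron, so Na sits at the high end of IE_2.
Valence configurations: C⁺ [He]2s²2p¹, Ca⁺ [Ar]4s¹.
Approximate IE_2 values (kJ/mol): Na 4562, C 2353, Ca 1145.
So the second ionization energies run Ca < C < Na.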